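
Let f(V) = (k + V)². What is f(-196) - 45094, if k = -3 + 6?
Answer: -7845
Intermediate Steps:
k = 3
f(V) = (3 + V)²
f(-196) - 45094 = (3 - 196)² - 45094 = (-193)² - 45094 = 37249 - 45094 = -7845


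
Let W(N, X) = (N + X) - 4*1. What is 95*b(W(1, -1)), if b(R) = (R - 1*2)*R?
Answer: 2280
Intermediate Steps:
W(N, X) = -4 + N + X (W(N, X) = (N + X) - 4 = -4 + N + X)
b(R) = R*(-2 + R) (b(R) = (R - 2)*R = (-2 + R)*R = R*(-2 + R))
95*b(W(1, -1)) = 95*((-4 + 1 - 1)*(-2 + (-4 + 1 - 1))) = 95*(-4*(-2 - 4)) = 95*(-4*(-6)) = 95*24 = 2280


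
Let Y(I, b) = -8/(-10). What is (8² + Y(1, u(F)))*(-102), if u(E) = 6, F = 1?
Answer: -33048/5 ≈ -6609.6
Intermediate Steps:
Y(I, b) = ⅘ (Y(I, b) = -8*(-⅒) = ⅘)
(8² + Y(1, u(F)))*(-102) = (8² + ⅘)*(-102) = (64 + ⅘)*(-102) = (324/5)*(-102) = -33048/5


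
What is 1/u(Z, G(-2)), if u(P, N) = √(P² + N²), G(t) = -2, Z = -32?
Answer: √257/514 ≈ 0.031189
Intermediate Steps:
u(P, N) = √(N² + P²)
1/u(Z, G(-2)) = 1/(√((-2)² + (-32)²)) = 1/(√(4 + 1024)) = 1/(√1028) = 1/(2*√257) = √257/514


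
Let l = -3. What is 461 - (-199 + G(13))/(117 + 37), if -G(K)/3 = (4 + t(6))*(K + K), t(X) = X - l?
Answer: 72207/154 ≈ 468.88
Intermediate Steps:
t(X) = 3 + X (t(X) = X - 1*(-3) = X + 3 = 3 + X)
G(K) = -78*K (G(K) = -3*(4 + (3 + 6))*(K + K) = -3*(4 + 9)*2*K = -39*2*K = -78*K)
461 - (-199 + G(13))/(117 + 37) = 461 - (-199 - 78*13)/(117 + 37) = 461 - (-199 - 1014)/154 = 461 - (-1213)/154 = 461 - 1*(-1213/154) = 461 + 1213/154 = 72207/154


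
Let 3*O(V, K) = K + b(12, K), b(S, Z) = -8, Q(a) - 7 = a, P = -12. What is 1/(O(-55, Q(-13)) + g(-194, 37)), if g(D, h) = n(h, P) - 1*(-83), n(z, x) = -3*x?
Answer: 3/343 ≈ 0.0087464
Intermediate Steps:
Q(a) = 7 + a
g(D, h) = 119 (g(D, h) = -3*(-12) - 1*(-83) = 36 + 83 = 119)
O(V, K) = -8/3 + K/3 (O(V, K) = (K - 8)/3 = (-8 + K)/3 = -8/3 + K/3)
1/(O(-55, Q(-13)) + g(-194, 37)) = 1/((-8/3 + (7 - 13)/3) + 119) = 1/((-8/3 + (⅓)*(-6)) + 119) = 1/((-8/3 - 2) + 119) = 1/(-14/3 + 119) = 1/(343/3) = 3/343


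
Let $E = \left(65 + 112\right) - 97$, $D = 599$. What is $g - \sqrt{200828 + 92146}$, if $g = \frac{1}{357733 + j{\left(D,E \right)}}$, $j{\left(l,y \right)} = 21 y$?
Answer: $\frac{1}{359413} - \sqrt{292974} \approx -541.27$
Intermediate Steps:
$E = 80$ ($E = 177 - 97 = 80$)
$g = \frac{1}{359413}$ ($g = \frac{1}{357733 + 21 \cdot 80} = \frac{1}{357733 + 1680} = \frac{1}{359413} \approx 2.7823 \cdot 10^{-6}$)
$g - \sqrt{200828 + 92146} = \frac{1}{359413} - \sqrt{200828 + 92146} = \frac{1}{359413} - \sqrt{292974}$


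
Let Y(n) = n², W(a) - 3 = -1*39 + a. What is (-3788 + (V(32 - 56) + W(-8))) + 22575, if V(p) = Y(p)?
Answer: 19319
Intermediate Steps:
W(a) = -36 + a (W(a) = 3 + (-1*39 + a) = 3 + (-39 + a) = -36 + a)
V(p) = p²
(-3788 + (V(32 - 56) + W(-8))) + 22575 = (-3788 + ((32 - 56)² + (-36 - 8))) + 22575 = (-3788 + ((-24)² - 44)) + 22575 = (-3788 + (576 - 44)) + 22575 = (-3788 + 532) + 22575 = -3256 + 22575 = 19319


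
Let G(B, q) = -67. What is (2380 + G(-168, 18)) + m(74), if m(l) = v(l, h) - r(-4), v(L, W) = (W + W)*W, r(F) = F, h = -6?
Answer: 2389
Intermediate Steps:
v(L, W) = 2*W² (v(L, W) = (2*W)*W = 2*W²)
m(l) = 76 (m(l) = 2*(-6)² - 1*(-4) = 2*36 + 4 = 72 + 4 = 76)
(2380 + G(-168, 18)) + m(74) = (2380 - 67) + 76 = 2313 + 76 = 2389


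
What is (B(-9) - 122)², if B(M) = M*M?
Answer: 1681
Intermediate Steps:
B(M) = M²
(B(-9) - 122)² = ((-9)² - 122)² = (81 - 122)² = (-41)² = 1681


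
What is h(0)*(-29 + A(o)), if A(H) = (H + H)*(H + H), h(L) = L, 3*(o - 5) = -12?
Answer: 0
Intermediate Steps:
o = 1 (o = 5 + (⅓)*(-12) = 5 - 4 = 1)
A(H) = 4*H² (A(H) = (2*H)*(2*H) = 4*H²)
h(0)*(-29 + A(o)) = 0*(-29 + 4*1²) = 0*(-29 + 4*1) = 0*(-29 + 4) = 0*(-25) = 0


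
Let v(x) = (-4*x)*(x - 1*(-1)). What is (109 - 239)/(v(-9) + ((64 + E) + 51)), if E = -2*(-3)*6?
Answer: 130/137 ≈ 0.94890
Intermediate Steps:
E = 36 (E = 6*6 = 36)
v(x) = -4*x*(1 + x) (v(x) = (-4*x)*(x + 1) = (-4*x)*(1 + x) = -4*x*(1 + x))
(109 - 239)/(v(-9) + ((64 + E) + 51)) = (109 - 239)/(-4*(-9)*(1 - 9) + ((64 + 36) + 51)) = -130/(-4*(-9)*(-8) + (100 + 51)) = -130/(-288 + 151) = -130/(-137) = -130*(-1/137) = 130/137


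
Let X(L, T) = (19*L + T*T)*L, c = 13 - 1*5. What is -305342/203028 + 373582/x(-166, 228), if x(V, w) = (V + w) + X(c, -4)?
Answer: 18854573861/71364342 ≈ 264.20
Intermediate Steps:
c = 8 (c = 13 - 5 = 8)
X(L, T) = L*(T**2 + 19*L) (X(L, T) = (19*L + T**2)*L = (T**2 + 19*L)*L = L*(T**2 + 19*L))
x(V, w) = 1344 + V + w (x(V, w) = (V + w) + 8*((-4)**2 + 19*8) = (V + w) + 8*(16 + 152) = (V + w) + 8*168 = (V + w) + 1344 = 1344 + V + w)
-305342/203028 + 373582/x(-166, 228) = -305342/203028 + 373582/(1344 - 166 + 228) = -305342*1/203028 + 373582/1406 = -152671/101514 + 373582*(1/1406) = -152671/101514 + 186791/703 = 18854573861/71364342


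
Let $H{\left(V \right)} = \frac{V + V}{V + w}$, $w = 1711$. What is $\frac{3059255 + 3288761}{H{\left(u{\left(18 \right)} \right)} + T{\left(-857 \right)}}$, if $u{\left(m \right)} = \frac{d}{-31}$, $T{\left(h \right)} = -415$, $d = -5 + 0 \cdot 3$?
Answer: $- \frac{10523026773}{687940} \approx -15296.0$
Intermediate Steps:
$d = -5$ ($d = -5 + 0 = -5$)
$u{\left(m \right)} = \frac{5}{31}$ ($u{\left(m \right)} = - \frac{5}{-31} = \left(-5\right) \left(- \frac{1}{31}\right) = \frac{5}{31}$)
$H{\left(V \right)} = \frac{2 V}{1711 + V}$ ($H{\left(V \right)} = \frac{V + V}{V + 1711} = \frac{2 V}{1711 + V}$)
$\frac{3059255 + 3288761}{H{\left(u{\left(18 \right)} \right)} + T{\left(-857 \right)}} = \frac{3059255 + 3288761}{2 \cdot \frac{5}{31} \frac{1}{1711 + \frac{5}{31}} - 415} = \frac{6348016}{2 \cdot \frac{5}{31} \frac{1}{\frac{53046}{31}} - 415} = \frac{6348016}{2 \cdot \frac{5}{31} \cdot \frac{31}{53046} - 415} = \frac{6348016}{\frac{5}{26523} - 415} = \frac{6348016}{- \frac{11007040}{26523}} = 6348016 \left(- \frac{26523}{11007040}\right) = - \frac{10523026773}{687940}$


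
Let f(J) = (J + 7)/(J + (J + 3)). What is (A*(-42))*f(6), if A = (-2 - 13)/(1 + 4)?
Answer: 546/5 ≈ 109.20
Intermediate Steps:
f(J) = (7 + J)/(3 + 2*J) (f(J) = (7 + J)/(J + (3 + J)) = (7 + J)/(3 + 2*J))
A = -3 (A = -15/5 = -15*1/5 = -3)
(A*(-42))*f(6) = (-3*(-42))*((7 + 6)/(3 + 2*6)) = 126*(13/(3 + 12)) = 126*(13/15) = 546/5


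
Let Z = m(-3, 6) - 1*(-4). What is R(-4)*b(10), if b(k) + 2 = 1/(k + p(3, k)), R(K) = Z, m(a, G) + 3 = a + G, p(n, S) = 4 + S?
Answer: -47/6 ≈ -7.8333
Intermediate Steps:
m(a, G) = -3 + G + a (m(a, G) = -3 + (a + G) = -3 + (G + a) = -3 + G + a)
Z = 4 (Z = (-3 + 6 - 3) - 1*(-4) = 0 + 4 = 4)
R(K) = 4
b(k) = -2 + 1/(4 + 2*k) (b(k) = -2 + 1/(k + (4 + k)) = -2 + 1/(4 + 2*k))
R(-4)*b(10) = 4*((-7 - 4*10)/(2*(2 + 10))) = 4*((½)*(-7 - 40)/12) = 4*((½)*(1/12)*(-47)) = 4*(-47/24) = -47/6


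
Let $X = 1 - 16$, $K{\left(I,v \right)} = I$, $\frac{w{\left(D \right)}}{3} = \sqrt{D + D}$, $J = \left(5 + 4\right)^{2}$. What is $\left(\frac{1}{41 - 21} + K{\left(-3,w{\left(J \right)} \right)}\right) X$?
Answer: $\frac{177}{4} \approx 44.25$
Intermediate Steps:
$J = 81$ ($J = 9^{2} = 81$)
$w{\left(D \right)} = 3 \sqrt{2} \sqrt{D}$ ($w{\left(D \right)} = 3 \sqrt{D + D} = 3 \sqrt{2 D} = 3 \sqrt{2} \sqrt{D}$)
$X = -15$ ($X = 1 - 16 = -15$)
$\left(\frac{1}{41 - 21} + K{\left(-3,w{\left(J \right)} \right)}\right) X = \left(\frac{1}{41 - 21} - 3\right) \left(-15\right) = \left(\frac{1}{20} - 3\right) \left(-15\right) = \left(- \frac{59}{20}\right) \left(-15\right) = \frac{177}{4}$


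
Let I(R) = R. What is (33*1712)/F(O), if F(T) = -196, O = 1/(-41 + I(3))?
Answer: -14124/49 ≈ -288.25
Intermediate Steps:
O = -1/38 (O = 1/(-41 + 3) = 1/(-38) = -1/38 ≈ -0.026316)
(33*1712)/F(O) = (33*1712)/(-196) = 56496*(-1/196) = -14124/49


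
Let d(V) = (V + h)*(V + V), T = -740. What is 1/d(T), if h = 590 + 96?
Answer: 1/79920 ≈ 1.2513e-5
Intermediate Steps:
h = 686
d(V) = 2*V*(686 + V) (d(V) = (V + 686)*(V + V) = (686 + V)*(2*V) = 2*V*(686 + V))
1/d(T) = 1/(2*(-740)*(686 - 740)) = 1/(2*(-740)*(-54)) = 1/79920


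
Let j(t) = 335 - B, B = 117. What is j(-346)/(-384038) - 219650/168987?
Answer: -42195392933/32448714753 ≈ -1.3004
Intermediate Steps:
j(t) = 218 (j(t) = 335 - 1*117 = 335 - 117 = 218)
j(-346)/(-384038) - 219650/168987 = 218/(-384038) - 219650/168987 = 218*(-1/384038) - 219650*1/168987 = -109/192019 - 219650/168987 = -42195392933/32448714753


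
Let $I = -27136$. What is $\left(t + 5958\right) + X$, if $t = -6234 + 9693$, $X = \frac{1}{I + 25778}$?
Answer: $\frac{12788285}{1358} \approx 9417.0$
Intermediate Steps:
$X = - \frac{1}{1358}$ ($X = \frac{1}{-27136 + 25778} = \frac{1}{-1358} = - \frac{1}{1358} \approx -0.00073638$)
$t = 3459$
$\left(t + 5958\right) + X = \left(3459 + 5958\right) - \frac{1}{1358} = 9417 - \frac{1}{1358} = \frac{12788285}{1358}$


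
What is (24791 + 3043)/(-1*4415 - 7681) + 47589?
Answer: 95934785/2016 ≈ 47587.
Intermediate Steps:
(24791 + 3043)/(-1*4415 - 7681) + 47589 = 27834/(-4415 - 7681) + 47589 = 27834/(-12096) + 47589 = 27834*(-1/12096) + 47589 = -4639/2016 + 47589 = 95934785/2016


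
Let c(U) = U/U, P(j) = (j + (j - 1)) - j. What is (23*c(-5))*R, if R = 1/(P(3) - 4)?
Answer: -23/2 ≈ -11.500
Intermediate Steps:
P(j) = -1 + j (P(j) = (j + (-1 + j)) - j = (-1 + 2*j) - j = -1 + j)
c(U) = 1
R = -½ (R = 1/((-1 + 3) - 4) = 1/(2 - 4) = 1/(-2) = -½ ≈ -0.50000)
(23*c(-5))*R = (23*1)*(-½) = 23*(-½) = -23/2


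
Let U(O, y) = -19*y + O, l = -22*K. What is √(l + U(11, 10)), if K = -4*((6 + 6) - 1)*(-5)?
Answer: I*√5019 ≈ 70.845*I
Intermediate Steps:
K = 220 (K = -4*(12 - 1)*(-5) = -4*11*(-5) = -44*(-5) = 220)
l = -4840 (l = -22*220 = -4840)
U(O, y) = O - 19*y
√(l + U(11, 10)) = √(-4840 + (11 - 19*10)) = √(-4840 + (11 - 190)) = √(-4840 - 179) = √(-5019) = I*√5019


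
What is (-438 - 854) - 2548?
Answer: -3840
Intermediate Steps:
(-438 - 854) - 2548 = -1292 - 2548 = -3840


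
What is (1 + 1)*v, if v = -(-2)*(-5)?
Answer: -20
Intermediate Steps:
v = -10 (v = -1*10 = -10)
(1 + 1)*v = (1 + 1)*(-10) = 2*(-10) = -20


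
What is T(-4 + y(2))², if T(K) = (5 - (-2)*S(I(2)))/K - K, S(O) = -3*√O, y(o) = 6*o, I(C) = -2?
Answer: 3409/64 + 177*I*√2/16 ≈ 53.266 + 15.645*I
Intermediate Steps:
T(K) = -K + (5 - 6*I*√2)/K (T(K) = (5 - (-2)*(-3*I*√2))/K - K = (5 - 6*I*√2)/K - K = -K + (5 - 6*I*√2)/K)
T(-4 + y(2))² = ((5 - (-4 + 6*2)² - 6*I*√2)/(-4 + 6*2))² = ((5 - (-4 + 12)² - 6*I*√2)/(-4 + 12))² = ((5 - 1*8² - 6*I*√2)/8)² = ((5 - 1*64 - 6*I*√2)/8)² = ((5 - 64 - 6*I*√2)/8)² = ((-59 - 6*I*√2)/8)² = (-59/8 - 3*I*√2/4)²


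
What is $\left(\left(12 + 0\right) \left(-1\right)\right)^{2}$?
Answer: $144$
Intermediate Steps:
$\left(\left(12 + 0\right) \left(-1\right)\right)^{2} = \left(12 \left(-1\right)\right)^{2} = \left(-12\right)^{2} = 144$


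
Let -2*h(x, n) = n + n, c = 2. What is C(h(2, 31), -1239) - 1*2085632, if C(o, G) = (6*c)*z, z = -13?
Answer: -2085788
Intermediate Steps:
h(x, n) = -n (h(x, n) = -(n + n)/2 = -n)
C(o, G) = -156 (C(o, G) = (6*2)*(-13) = 12*(-13) = -156)
C(h(2, 31), -1239) - 1*2085632 = -156 - 1*2085632 = -156 - 2085632 = -2085788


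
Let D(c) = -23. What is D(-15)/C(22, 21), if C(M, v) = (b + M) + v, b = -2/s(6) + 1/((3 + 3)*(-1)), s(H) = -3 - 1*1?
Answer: -69/130 ≈ -0.53077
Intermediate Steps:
s(H) = -4 (s(H) = -3 - 1 = -4)
b = 1/3 (b = -2/(-4) + 1/((3 + 3)*(-1)) = -2*(-1/4) - 1/6 = 1/2 + (1/6)*(-1) = 1/2 - 1/6 = 1/3 ≈ 0.33333)
C(M, v) = 1/3 + M + v (C(M, v) = (1/3 + M) + v = 1/3 + M + v)
D(-15)/C(22, 21) = -23/(1/3 + 22 + 21) = -23/130/3 = -23*3/130 = -69/130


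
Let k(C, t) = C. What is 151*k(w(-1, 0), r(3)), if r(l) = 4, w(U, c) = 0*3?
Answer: 0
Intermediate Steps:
w(U, c) = 0
151*k(w(-1, 0), r(3)) = 151*0 = 0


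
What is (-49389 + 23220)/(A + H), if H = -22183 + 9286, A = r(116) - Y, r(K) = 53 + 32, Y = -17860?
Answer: -26169/5048 ≈ -5.1840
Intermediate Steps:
r(K) = 85
A = 17945 (A = 85 - 1*(-17860) = 85 + 17860 = 17945)
H = -12897
(-49389 + 23220)/(A + H) = (-49389 + 23220)/(17945 - 12897) = -26169/5048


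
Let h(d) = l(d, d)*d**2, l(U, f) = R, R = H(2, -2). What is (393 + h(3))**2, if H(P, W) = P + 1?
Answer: 176400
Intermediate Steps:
H(P, W) = 1 + P
R = 3 (R = 1 + 2 = 3)
l(U, f) = 3
h(d) = 3*d**2
(393 + h(3))**2 = (393 + 3*3**2)**2 = (393 + 3*9)**2 = (393 + 27)**2 = 420**2 = 176400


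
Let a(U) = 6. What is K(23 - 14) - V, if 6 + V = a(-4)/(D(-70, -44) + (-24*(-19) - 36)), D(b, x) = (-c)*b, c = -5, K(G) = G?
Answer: 522/35 ≈ 14.914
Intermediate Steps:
D(b, x) = 5*b (D(b, x) = (-1*(-5))*b = 5*b)
V = -207/35 (V = -6 + 6/(5*(-70) + (-24*(-19) - 36)) = -6 + 6/(-350 + (456 - 36)) = -6 + 6/(-350 + 420) = -6 + 6/70 = -6 + 6*(1/70) = -6 + 3/35 = -207/35 ≈ -5.9143)
K(23 - 14) - V = (23 - 14) - 1*(-207/35) = 9 + 207/35 = 522/35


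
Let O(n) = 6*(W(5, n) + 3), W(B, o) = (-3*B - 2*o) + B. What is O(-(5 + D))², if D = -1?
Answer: 36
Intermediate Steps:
W(B, o) = -2*B - 2*o
O(n) = -42 - 12*n (O(n) = 6*((-2*5 - 2*n) + 3) = 6*((-10 - 2*n) + 3) = 6*(-7 - 2*n) = -42 - 12*n)
O(-(5 + D))² = (-42 - (-12)*(5 - 1))² = (-42 - (-12)*4)² = (-42 - 12*(-4))² = (-42 + 48)² = 6² = 36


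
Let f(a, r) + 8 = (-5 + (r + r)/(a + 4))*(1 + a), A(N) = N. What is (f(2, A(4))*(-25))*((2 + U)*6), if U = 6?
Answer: 22800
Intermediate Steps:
f(a, r) = -8 + (1 + a)*(-5 + 2*r/(4 + a)) (f(a, r) = -8 + (-5 + (r + r)/(a + 4))*(1 + a) = -8 + (-5 + (2*r)/(4 + a))*(1 + a) = -8 + (-5 + 2*r/(4 + a))*(1 + a) = -8 + (1 + a)*(-5 + 2*r/(4 + a)))
(f(2, A(4))*(-25))*((2 + U)*6) = (((-52 - 33*2 - 5*2² + 2*4 + 2*2*4)/(4 + 2))*(-25))*((2 + 6)*6) = (((-52 - 66 - 5*4 + 8 + 16)/6)*(-25))*(8*6) = (((-52 - 66 - 20 + 8 + 16)/6)*(-25))*48 = (((⅙)*(-114))*(-25))*48 = -19*(-25)*48 = 475*48 = 22800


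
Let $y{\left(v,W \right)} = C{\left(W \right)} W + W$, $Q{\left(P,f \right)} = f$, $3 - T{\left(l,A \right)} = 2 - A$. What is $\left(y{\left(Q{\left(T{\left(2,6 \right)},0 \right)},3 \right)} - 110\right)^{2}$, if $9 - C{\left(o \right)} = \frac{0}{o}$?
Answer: $6400$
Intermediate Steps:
$T{\left(l,A \right)} = 1 + A$ ($T{\left(l,A \right)} = 3 - \left(2 - A\right) = 3 + \left(-2 + A\right) = 1 + A$)
$C{\left(o \right)} = 9$ ($C{\left(o \right)} = 9 - \frac{0}{o} = 9 - 0 = 9 + 0 = 9$)
$y{\left(v,W \right)} = 10 W$ ($y{\left(v,W \right)} = 9 W + W = 10 W$)
$\left(y{\left(Q{\left(T{\left(2,6 \right)},0 \right)},3 \right)} - 110\right)^{2} = \left(10 \cdot 3 - 110\right)^{2} = \left(30 - 110\right)^{2} = \left(-80\right)^{2} = 6400$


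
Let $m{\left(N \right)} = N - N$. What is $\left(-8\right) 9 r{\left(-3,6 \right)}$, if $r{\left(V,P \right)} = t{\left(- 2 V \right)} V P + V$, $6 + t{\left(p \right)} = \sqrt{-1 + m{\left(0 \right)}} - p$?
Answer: $-15336 + 1296 i \approx -15336.0 + 1296.0 i$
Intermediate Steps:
$m{\left(N \right)} = 0$
$t{\left(p \right)} = -6 + i - p$ ($t{\left(p \right)} = -6 - \left(p - \sqrt{-1 + 0}\right) = -6 - \left(p - i\right) = -6 + i - p$)
$r{\left(V,P \right)} = V + P V \left(-6 + i + 2 V\right)$ ($r{\left(V,P \right)} = \left(-6 + i - - 2 V\right) V P + V = \left(-6 + i + 2 V\right) V P + V = V \left(-6 + i + 2 V\right) P + V = P V \left(-6 + i + 2 V\right) + V = V + P V \left(-6 + i + 2 V\right)$)
$\left(-8\right) 9 r{\left(-3,6 \right)} = \left(-8\right) 9 \left(- 3 \left(1 + 6 \left(-6 + i + 2 \left(-3\right)\right)\right)\right) = - 72 \left(- 3 \left(1 + 6 \left(-6 + i - 6\right)\right)\right) = - 72 \left(- 3 \left(1 + 6 \left(-12 + i\right)\right)\right) = - 72 \left(- 3 \left(1 - \left(72 - 6 i\right)\right)\right) = - 72 \left(- 3 \left(-71 + 6 i\right)\right) = - 72 \left(213 - 18 i\right) = -15336 + 1296 i$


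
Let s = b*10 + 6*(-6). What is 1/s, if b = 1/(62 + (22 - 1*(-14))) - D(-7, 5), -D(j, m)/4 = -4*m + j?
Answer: -49/54679 ≈ -0.00089614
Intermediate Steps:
D(j, m) = -4*j + 16*m (D(j, m) = -4*(-4*m + j) = -4*(j - 4*m) = -4*j + 16*m)
b = -10583/98 (b = 1/(62 + (22 - 1*(-14))) - (-4*(-7) + 16*5) = 1/(62 + (22 + 14)) - (28 + 80) = 1/(62 + 36) - 1*108 = 1/98 - 108 = -10583/98 ≈ -107.99)
s = -54679/49 (s = -10583/98*10 + 6*(-6) = -52915/49 - 36 = -54679/49 ≈ -1115.9)
1/s = 1/(-54679/49) = -49/54679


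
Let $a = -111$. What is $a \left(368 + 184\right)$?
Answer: $-61272$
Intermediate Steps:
$a \left(368 + 184\right) = - 111 \left(368 + 184\right) = \left(-111\right) 552 = -61272$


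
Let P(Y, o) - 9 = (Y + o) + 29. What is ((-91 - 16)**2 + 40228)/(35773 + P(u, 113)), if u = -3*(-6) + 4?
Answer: 51677/35946 ≈ 1.4376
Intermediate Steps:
u = 22 (u = 18 + 4 = 22)
P(Y, o) = 38 + Y + o (P(Y, o) = 9 + ((Y + o) + 29) = 9 + (29 + Y + o) = 38 + Y + o)
((-91 - 16)**2 + 40228)/(35773 + P(u, 113)) = ((-91 - 16)**2 + 40228)/(35773 + (38 + 22 + 113)) = ((-107)**2 + 40228)/(35773 + 173) = (11449 + 40228)/35946 = 51677*(1/35946) = 51677/35946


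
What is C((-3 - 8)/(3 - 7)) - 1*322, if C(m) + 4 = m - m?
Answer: -326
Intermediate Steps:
C(m) = -4 (C(m) = -4 + (m - m) = -4 + 0 = -4)
C((-3 - 8)/(3 - 7)) - 1*322 = -4 - 1*322 = -4 - 322 = -326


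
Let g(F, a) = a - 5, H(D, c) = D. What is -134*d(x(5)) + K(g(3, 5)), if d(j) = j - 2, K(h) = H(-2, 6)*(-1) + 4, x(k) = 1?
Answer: 140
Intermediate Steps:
g(F, a) = -5 + a
K(h) = 6 (K(h) = -2*(-1) + 4 = 2 + 4 = 6)
d(j) = -2 + j
-134*d(x(5)) + K(g(3, 5)) = -134*(-2 + 1) + 6 = -134*(-1) + 6 = 134 + 6 = 140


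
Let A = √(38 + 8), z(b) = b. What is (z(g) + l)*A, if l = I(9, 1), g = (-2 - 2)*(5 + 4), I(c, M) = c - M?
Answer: -28*√46 ≈ -189.91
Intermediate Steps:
g = -36 (g = -4*9 = -36)
l = 8 (l = 9 - 1*1 = 9 - 1 = 8)
A = √46 ≈ 6.7823
(z(g) + l)*A = (-36 + 8)*√46 = -28*√46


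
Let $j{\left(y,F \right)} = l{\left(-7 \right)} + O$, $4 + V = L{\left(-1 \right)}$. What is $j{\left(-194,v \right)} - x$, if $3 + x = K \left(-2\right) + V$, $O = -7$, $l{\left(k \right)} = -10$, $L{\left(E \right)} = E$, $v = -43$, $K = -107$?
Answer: $-223$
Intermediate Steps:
$V = -5$ ($V = -4 - 1 = -5$)
$j{\left(y,F \right)} = -17$ ($j{\left(y,F \right)} = -10 - 7 = -17$)
$x = 206$ ($x = -3 - -209 = -3 + \left(214 - 5\right) = -3 + 209 = 206$)
$j{\left(-194,v \right)} - x = -17 - 206 = -223$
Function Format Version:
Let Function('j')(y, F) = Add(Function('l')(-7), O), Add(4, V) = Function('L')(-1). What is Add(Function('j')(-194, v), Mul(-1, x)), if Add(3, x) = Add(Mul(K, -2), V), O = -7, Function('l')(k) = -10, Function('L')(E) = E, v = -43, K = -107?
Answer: -223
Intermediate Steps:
V = -5 (V = Add(-4, -1) = -5)
Function('j')(y, F) = -17 (Function('j')(y, F) = Add(-10, -7) = -17)
x = 206 (x = Add(-3, Add(Mul(-107, -2), -5)) = Add(-3, Add(214, -5)) = Add(-3, 209) = 206)
Add(Function('j')(-194, v), Mul(-1, x)) = Add(-17, Mul(-1, 206)) = Add(-17, -206) = -223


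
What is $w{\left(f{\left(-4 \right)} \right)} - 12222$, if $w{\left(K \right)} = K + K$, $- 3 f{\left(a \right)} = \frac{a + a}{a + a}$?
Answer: $- \frac{36668}{3} \approx -12223.0$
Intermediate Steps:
$f{\left(a \right)} = - \frac{1}{3}$ ($f{\left(a \right)} = - \frac{\left(a + a\right) \frac{1}{a + a}}{3} = - \frac{2 a \frac{1}{2 a}}{3} = \left(- \frac{1}{3}\right) 1 = - \frac{1}{3}$)
$w{\left(K \right)} = 2 K$
$w{\left(f{\left(-4 \right)} \right)} - 12222 = 2 \left(- \frac{1}{3}\right) - 12222 = - \frac{2}{3} - 12222 = - \frac{36668}{3}$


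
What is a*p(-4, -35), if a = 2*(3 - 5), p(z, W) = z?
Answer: 16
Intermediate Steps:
a = -4 (a = 2*(-2) = -4)
a*p(-4, -35) = -4*(-4) = 16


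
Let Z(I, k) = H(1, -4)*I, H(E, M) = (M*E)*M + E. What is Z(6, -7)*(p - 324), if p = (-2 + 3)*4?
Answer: -32640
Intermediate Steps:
H(E, M) = E + E*M² (H(E, M) = (E*M)*M + E = E*M² + E = E + E*M²)
Z(I, k) = 17*I (Z(I, k) = (1*(1 + (-4)²))*I = (1*(1 + 16))*I = (1*17)*I = 17*I)
p = 4 (p = 1*4 = 4)
Z(6, -7)*(p - 324) = (17*6)*(4 - 324) = 102*(-320) = -32640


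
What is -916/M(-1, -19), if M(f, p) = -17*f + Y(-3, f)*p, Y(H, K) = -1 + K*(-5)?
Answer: 916/59 ≈ 15.525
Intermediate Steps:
Y(H, K) = -1 - 5*K
M(f, p) = -17*f + p*(-1 - 5*f) (M(f, p) = -17*f + (-1 - 5*f)*p = -17*f + p*(-1 - 5*f))
-916/M(-1, -19) = -916/(-17*(-1) - 1*(-19)*(1 + 5*(-1))) = -916/(17 - 1*(-19)*(1 - 5)) = -916/(17 - 1*(-19)*(-4)) = -916/(17 - 76) = -916/(-59) = -916*(-1/59) = 916/59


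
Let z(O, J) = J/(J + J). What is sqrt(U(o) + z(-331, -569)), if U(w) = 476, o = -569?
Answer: sqrt(1906)/2 ≈ 21.829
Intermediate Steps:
z(O, J) = 1/2 (z(O, J) = J/((2*J)) = J*(1/(2*J)) = 1/2)
sqrt(U(o) + z(-331, -569)) = sqrt(476 + 1/2) = sqrt(953/2) = sqrt(1906)/2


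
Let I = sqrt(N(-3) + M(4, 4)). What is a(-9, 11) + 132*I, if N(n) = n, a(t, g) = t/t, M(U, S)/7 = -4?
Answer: 1 + 132*I*sqrt(31) ≈ 1.0 + 734.95*I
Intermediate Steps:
M(U, S) = -28 (M(U, S) = 7*(-4) = -28)
a(t, g) = 1
I = I*sqrt(31) (I = sqrt(-3 - 28) = sqrt(-31) = I*sqrt(31) ≈ 5.5678*I)
a(-9, 11) + 132*I = 1 + 132*(I*sqrt(31)) = 1 + 132*I*sqrt(31)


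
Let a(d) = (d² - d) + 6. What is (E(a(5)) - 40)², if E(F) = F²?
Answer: 404496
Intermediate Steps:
a(d) = 6 + d² - d
(E(a(5)) - 40)² = ((6 + 5² - 1*5)² - 40)² = ((6 + 25 - 5)² - 40)² = (26² - 40)² = (676 - 40)² = 636² = 404496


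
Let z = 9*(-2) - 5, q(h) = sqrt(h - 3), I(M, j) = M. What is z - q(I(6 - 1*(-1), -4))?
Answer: -25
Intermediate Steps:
q(h) = sqrt(-3 + h)
z = -23 (z = -18 - 5 = -23)
z - q(I(6 - 1*(-1), -4)) = -23 - sqrt(-3 + (6 - 1*(-1))) = -23 - sqrt(-3 + (6 + 1)) = -23 - sqrt(-3 + 7) = -23 - sqrt(4) = -23 - 1*2 = -23 - 2 = -25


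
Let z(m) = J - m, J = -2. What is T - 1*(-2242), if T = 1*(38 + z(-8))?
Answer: 2286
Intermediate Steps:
z(m) = -2 - m
T = 44 (T = 1*(38 + (-2 - 1*(-8))) = 1*(38 + (-2 + 8)) = 1*(38 + 6) = 1*44 = 44)
T - 1*(-2242) = 44 - 1*(-2242) = 44 + 2242 = 2286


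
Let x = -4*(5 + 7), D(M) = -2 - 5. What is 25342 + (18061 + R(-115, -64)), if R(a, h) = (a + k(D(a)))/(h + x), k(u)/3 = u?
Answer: 607659/14 ≈ 43404.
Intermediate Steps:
D(M) = -7
k(u) = 3*u
x = -48 (x = -4*12 = -48)
R(a, h) = (-21 + a)/(-48 + h) (R(a, h) = (a + 3*(-7))/(h - 48) = (a - 21)/(-48 + h) = (-21 + a)/(-48 + h))
25342 + (18061 + R(-115, -64)) = 25342 + (18061 + (-21 - 115)/(-48 - 64)) = 25342 + (18061 - 136/(-112)) = 25342 + (18061 - 1/112*(-136)) = 25342 + (18061 + 17/14) = 25342 + 252871/14 = 607659/14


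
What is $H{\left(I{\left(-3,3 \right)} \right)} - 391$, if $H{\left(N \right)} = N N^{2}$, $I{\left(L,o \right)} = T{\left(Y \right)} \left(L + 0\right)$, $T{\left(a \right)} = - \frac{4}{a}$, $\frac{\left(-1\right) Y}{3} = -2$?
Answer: $-383$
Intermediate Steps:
$Y = 6$ ($Y = \left(-3\right) \left(-2\right) = 6$)
$I{\left(L,o \right)} = - \frac{2 L}{3}$ ($I{\left(L,o \right)} = - \frac{4}{6} \left(L + 0\right) = \left(-4\right) \frac{1}{6} L = - \frac{2 L}{3}$)
$H{\left(N \right)} = N^{3}$
$H{\left(I{\left(-3,3 \right)} \right)} - 391 = \left(\left(- \frac{2}{3}\right) \left(-3\right)\right)^{3} - 391 = 2^{3} - 391 = 8 - 391 = -383$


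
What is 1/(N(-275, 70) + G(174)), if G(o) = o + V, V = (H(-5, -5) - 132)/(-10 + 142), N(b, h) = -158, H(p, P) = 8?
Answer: 33/497 ≈ 0.066398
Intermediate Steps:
V = -31/33 (V = (8 - 132)/(-10 + 142) = -124/132 = -124*1/132 = -31/33 ≈ -0.93939)
G(o) = -31/33 + o (G(o) = o - 31/33 = -31/33 + o)
1/(N(-275, 70) + G(174)) = 1/(-158 + (-31/33 + 174)) = 1/(-158 + 5711/33) = 1/(497/33) = 33/497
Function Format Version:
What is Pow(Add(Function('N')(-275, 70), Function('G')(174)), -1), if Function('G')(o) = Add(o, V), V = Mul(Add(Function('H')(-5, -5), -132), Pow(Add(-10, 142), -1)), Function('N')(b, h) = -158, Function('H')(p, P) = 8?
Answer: Rational(33, 497) ≈ 0.066398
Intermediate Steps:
V = Rational(-31, 33) (V = Mul(Add(8, -132), Pow(Add(-10, 142), -1)) = Mul(-124, Pow(132, -1)) = Mul(-124, Rational(1, 132)) = Rational(-31, 33) ≈ -0.93939)
Function('G')(o) = Add(Rational(-31, 33), o) (Function('G')(o) = Add(o, Rational(-31, 33)) = Add(Rational(-31, 33), o))
Pow(Add(Function('N')(-275, 70), Function('G')(174)), -1) = Pow(Add(-158, Add(Rational(-31, 33), 174)), -1) = Pow(Add(-158, Rational(5711, 33)), -1) = Pow(Rational(497, 33), -1) = Rational(33, 497)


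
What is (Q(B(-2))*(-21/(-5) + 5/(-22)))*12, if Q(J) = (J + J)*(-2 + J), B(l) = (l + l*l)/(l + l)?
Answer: 1311/11 ≈ 119.18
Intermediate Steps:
B(l) = (l + l**2)/(2*l) (B(l) = (l + l**2)/((2*l)) = (l + l**2)*(1/(2*l)) = (l + l**2)/(2*l))
Q(J) = 2*J*(-2 + J) (Q(J) = (2*J)*(-2 + J) = 2*J*(-2 + J))
(Q(B(-2))*(-21/(-5) + 5/(-22)))*12 = ((2*(1/2 + (1/2)*(-2))*(-2 + (1/2 + (1/2)*(-2))))*(-21/(-5) + 5/(-22)))*12 = ((2*(1/2 - 1)*(-2 + (1/2 - 1)))*(-21*(-1/5) + 5*(-1/22)))*12 = ((2*(-1/2)*(-2 - 1/2))*(21/5 - 5/22))*12 = ((2*(-1/2)*(-5/2))*(437/110))*12 = ((5/2)*(437/110))*12 = (437/44)*12 = 1311/11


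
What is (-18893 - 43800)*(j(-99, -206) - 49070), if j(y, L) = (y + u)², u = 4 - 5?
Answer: 2449415510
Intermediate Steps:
u = -1
j(y, L) = (-1 + y)² (j(y, L) = (y - 1)² = (-1 + y)²)
(-18893 - 43800)*(j(-99, -206) - 49070) = (-18893 - 43800)*((-1 - 99)² - 49070) = -62693*((-100)² - 49070) = -62693*(10000 - 49070) = -62693*(-39070) = 2449415510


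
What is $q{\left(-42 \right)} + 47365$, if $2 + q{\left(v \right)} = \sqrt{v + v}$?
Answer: $47363 + 2 i \sqrt{21} \approx 47363.0 + 9.1651 i$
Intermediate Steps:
$q{\left(v \right)} = -2 + \sqrt{2} \sqrt{v}$ ($q{\left(v \right)} = -2 + \sqrt{v + v} = -2 + \sqrt{2 v} = -2 + \sqrt{2} \sqrt{v}$)
$q{\left(-42 \right)} + 47365 = \left(-2 + \sqrt{2} \sqrt{-42}\right) + 47365 = \left(-2 + \sqrt{2} i \sqrt{42}\right) + 47365 = \left(-2 + 2 i \sqrt{21}\right) + 47365 = 47363 + 2 i \sqrt{21}$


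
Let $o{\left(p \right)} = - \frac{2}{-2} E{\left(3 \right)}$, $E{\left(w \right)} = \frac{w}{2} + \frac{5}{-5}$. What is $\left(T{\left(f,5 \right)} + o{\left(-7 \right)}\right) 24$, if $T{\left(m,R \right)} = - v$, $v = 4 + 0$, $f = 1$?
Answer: $-84$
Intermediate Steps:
$v = 4$
$E{\left(w \right)} = -1 + \frac{w}{2}$ ($E{\left(w \right)} = w \frac{1}{2} + 5 \left(- \frac{1}{5}\right) = \frac{w}{2} - 1 = -1 + \frac{w}{2}$)
$T{\left(m,R \right)} = -4$ ($T{\left(m,R \right)} = \left(-1\right) 4 = -4$)
$o{\left(p \right)} = \frac{1}{2}$ ($o{\left(p \right)} = - \frac{2}{-2} \left(-1 + \frac{1}{2} \cdot 3\right) = \left(-2\right) \left(- \frac{1}{2}\right) \left(-1 + \frac{3}{2}\right) = 1 \cdot \frac{1}{2} = \frac{1}{2}$)
$\left(T{\left(f,5 \right)} + o{\left(-7 \right)}\right) 24 = \left(-4 + \frac{1}{2}\right) 24 = \left(- \frac{7}{2}\right) 24 = -84$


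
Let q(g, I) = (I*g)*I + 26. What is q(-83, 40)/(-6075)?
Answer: 44258/2025 ≈ 21.856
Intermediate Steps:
q(g, I) = 26 + g*I² (q(g, I) = g*I² + 26 = 26 + g*I²)
q(-83, 40)/(-6075) = (26 - 83*40²)/(-6075) = (26 - 83*1600)*(-1/6075) = (26 - 132800)*(-1/6075) = -132774*(-1/6075) = 44258/2025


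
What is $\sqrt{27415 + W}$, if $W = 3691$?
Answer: $\sqrt{31106} \approx 176.37$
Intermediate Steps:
$\sqrt{27415 + W} = \sqrt{27415 + 3691} = \sqrt{31106}$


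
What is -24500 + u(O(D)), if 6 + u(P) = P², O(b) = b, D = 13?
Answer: -24337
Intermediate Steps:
u(P) = -6 + P²
-24500 + u(O(D)) = -24500 + (-6 + 13²) = -24500 + (-6 + 169) = -24500 + 163 = -24337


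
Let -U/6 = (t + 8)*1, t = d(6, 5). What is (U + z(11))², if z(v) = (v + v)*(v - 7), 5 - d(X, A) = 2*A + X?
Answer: 11236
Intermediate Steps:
d(X, A) = 5 - X - 2*A (d(X, A) = 5 - (2*A + X) = 5 - (X + 2*A) = 5 + (-X - 2*A) = 5 - X - 2*A)
t = -11 (t = 5 - 1*6 - 2*5 = 5 - 6 - 10 = -11)
U = 18 (U = -6*(-11 + 8) = -(-18) = -6*(-3) = 18)
z(v) = 2*v*(-7 + v) (z(v) = (2*v)*(-7 + v) = 2*v*(-7 + v))
(U + z(11))² = (18 + 2*11*(-7 + 11))² = (18 + 2*11*4)² = (18 + 88)² = 106² = 11236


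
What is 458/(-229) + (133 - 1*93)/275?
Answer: -102/55 ≈ -1.8545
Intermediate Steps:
458/(-229) + (133 - 1*93)/275 = 458*(-1/229) + (133 - 93)*(1/275) = -2 + 40*(1/275) = -2 + 8/55 = -102/55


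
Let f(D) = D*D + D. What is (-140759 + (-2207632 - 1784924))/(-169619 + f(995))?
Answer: -4133315/821401 ≈ -5.0320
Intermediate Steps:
f(D) = D + D² (f(D) = D² + D = D + D²)
(-140759 + (-2207632 - 1784924))/(-169619 + f(995)) = (-140759 + (-2207632 - 1784924))/(-169619 + 995*(1 + 995)) = (-140759 - 3992556)/(-169619 + 995*996) = -4133315/(-169619 + 991020) = -4133315/821401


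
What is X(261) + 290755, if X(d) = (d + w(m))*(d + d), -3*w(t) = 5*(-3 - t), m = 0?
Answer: 429607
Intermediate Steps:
w(t) = 5 + 5*t/3 (w(t) = -5*(-3 - t)/3 = -(-15 - 5*t)/3 = 5 + 5*t/3)
X(d) = 2*d*(5 + d) (X(d) = (d + (5 + (5/3)*0))*(d + d) = (d + (5 + 0))*(2*d) = (d + 5)*(2*d) = (5 + d)*(2*d) = 2*d*(5 + d))
X(261) + 290755 = 2*261*(5 + 261) + 290755 = 2*261*266 + 290755 = 138852 + 290755 = 429607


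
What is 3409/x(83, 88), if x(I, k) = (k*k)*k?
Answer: 3409/681472 ≈ 0.0050024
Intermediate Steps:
x(I, k) = k**3 (x(I, k) = k**2*k = k**3)
3409/x(83, 88) = 3409/(88**3) = 3409/681472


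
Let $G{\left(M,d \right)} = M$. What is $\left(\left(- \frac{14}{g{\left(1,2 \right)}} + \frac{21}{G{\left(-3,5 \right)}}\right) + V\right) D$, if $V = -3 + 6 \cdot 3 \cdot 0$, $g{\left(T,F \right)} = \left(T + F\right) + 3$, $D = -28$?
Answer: $\frac{1036}{3} \approx 345.33$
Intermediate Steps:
$g{\left(T,F \right)} = 3 + F + T$ ($g{\left(T,F \right)} = \left(F + T\right) + 3 = 3 + F + T$)
$V = -3$ ($V = -3 + 18 \cdot 0 = -3 + 0 = -3$)
$\left(\left(- \frac{14}{g{\left(1,2 \right)}} + \frac{21}{G{\left(-3,5 \right)}}\right) + V\right) D = \left(\left(- \frac{14}{3 + 2 + 1} + \frac{21}{-3}\right) - 3\right) \left(-28\right) = \left(\left(- \frac{14}{6} + 21 \left(- \frac{1}{3}\right)\right) - 3\right) \left(-28\right) = \left(\left(\left(-14\right) \frac{1}{6} - 7\right) - 3\right) \left(-28\right) = \left(\left(- \frac{7}{3} - 7\right) - 3\right) \left(-28\right) = \left(- \frac{28}{3} - 3\right) \left(-28\right) = \left(- \frac{37}{3}\right) \left(-28\right) = \frac{1036}{3}$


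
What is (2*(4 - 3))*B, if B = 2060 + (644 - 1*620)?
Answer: 4168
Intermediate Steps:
B = 2084 (B = 2060 + (644 - 620) = 2060 + 24 = 2084)
(2*(4 - 3))*B = (2*(4 - 3))*2084 = (2*1)*2084 = 2*2084 = 4168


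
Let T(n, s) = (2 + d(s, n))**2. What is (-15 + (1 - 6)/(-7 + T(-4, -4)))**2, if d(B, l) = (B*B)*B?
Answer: 3313153600/14722569 ≈ 225.04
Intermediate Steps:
d(B, l) = B**3 (d(B, l) = B**2*B = B**3)
T(n, s) = (2 + s**3)**2
(-15 + (1 - 6)/(-7 + T(-4, -4)))**2 = (-15 + (1 - 6)/(-7 + (2 + (-4)**3)**2))**2 = (-15 - 5/(-7 + (2 - 64)**2))**2 = (-15 - 5/(-7 + (-62)**2))**2 = (-15 - 5/(-7 + 3844))**2 = (-15 - 5/3837)**2 = (-57560/3837)**2 = 3313153600/14722569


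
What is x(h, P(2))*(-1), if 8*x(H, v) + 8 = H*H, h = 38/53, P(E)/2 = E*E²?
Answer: 5257/5618 ≈ 0.93574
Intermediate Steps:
P(E) = 2*E³ (P(E) = 2*(E*E²) = 2*E³)
h = 38/53 (h = 38*(1/53) = 38/53 ≈ 0.71698)
x(H, v) = -1 + H²/8 (x(H, v) = -1 + (H*H)/8 = -1 + H²/8)
x(h, P(2))*(-1) = (-1 + (38/53)²/8)*(-1) = (-1 + (⅛)*(1444/2809))*(-1) = (-1 + 361/5618)*(-1) = -5257/5618*(-1) = 5257/5618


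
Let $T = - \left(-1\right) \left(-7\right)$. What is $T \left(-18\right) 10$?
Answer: $1260$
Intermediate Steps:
$T = -7$ ($T = \left(-1\right) 7 = -7$)
$T \left(-18\right) 10 = \left(-7\right) \left(-18\right) 10 = 126 \cdot 10 = 1260$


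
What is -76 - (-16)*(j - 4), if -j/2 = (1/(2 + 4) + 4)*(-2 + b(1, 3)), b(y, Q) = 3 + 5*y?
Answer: -940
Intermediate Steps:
j = -50 (j = -2*(1/(2 + 4) + 4)*(-2 + (3 + 5*1)) = -2*(1/6 + 4)*(-2 + (3 + 5)) = -2*(1/6 + 4)*(-2 + 8) = -25*6/3 = -2*25 = -50)
-76 - (-16)*(j - 4) = -76 - (-16)*(-50 - 4) = -76 - (-16)*(-54) = -76 - 4*216 = -76 - 864 = -940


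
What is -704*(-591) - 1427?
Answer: 414637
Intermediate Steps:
-704*(-591) - 1427 = 416064 - 1427 = 414637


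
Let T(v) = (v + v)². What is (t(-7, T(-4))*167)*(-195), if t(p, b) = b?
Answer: -2084160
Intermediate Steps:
T(v) = 4*v² (T(v) = (2*v)² = 4*v²)
(t(-7, T(-4))*167)*(-195) = ((4*(-4)²)*167)*(-195) = ((4*16)*167)*(-195) = (64*167)*(-195) = 10688*(-195) = -2084160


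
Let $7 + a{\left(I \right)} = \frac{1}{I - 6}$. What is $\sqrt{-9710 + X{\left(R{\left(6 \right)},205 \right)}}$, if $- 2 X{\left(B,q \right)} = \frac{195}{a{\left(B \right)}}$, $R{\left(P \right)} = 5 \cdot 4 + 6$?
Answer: $\frac{2 i \sqrt{46833965}}{139} \approx 98.468 i$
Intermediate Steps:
$R{\left(P \right)} = 26$ ($R{\left(P \right)} = 20 + 6 = 26$)
$a{\left(I \right)} = -7 + \frac{1}{-6 + I}$ ($a{\left(I \right)} = -7 + \frac{1}{I - 6} = -7 + \frac{1}{-6 + I}$)
$X{\left(B,q \right)} = - \frac{195 \left(-6 + B\right)}{2 \left(43 - 7 B\right)}$ ($X{\left(B,q \right)} = - \frac{195 \frac{1}{\frac{1}{-6 + B} \left(43 - 7 B\right)}}{2} = - \frac{195 \frac{-6 + B}{43 - 7 B}}{2} = - \frac{195 \frac{1}{43 - 7 B} \left(-6 + B\right)}{2} = - \frac{195 \left(-6 + B\right)}{2 \left(43 - 7 B\right)}$)
$\sqrt{-9710 + X{\left(R{\left(6 \right)},205 \right)}} = \sqrt{-9710 + \frac{195 \left(-6 + 26\right)}{2 \left(-43 + 7 \cdot 26\right)}} = \sqrt{-9710 + \frac{195}{2} \frac{1}{-43 + 182} \cdot 20} = \sqrt{-9710 + \frac{195}{2} \cdot \frac{1}{139} \cdot 20} = \sqrt{-9710 + \frac{1950}{139}} = \sqrt{- \frac{1347740}{139}} = \frac{2 i \sqrt{46833965}}{139}$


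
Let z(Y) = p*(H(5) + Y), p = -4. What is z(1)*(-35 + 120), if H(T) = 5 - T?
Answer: -340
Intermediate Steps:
z(Y) = -4*Y (z(Y) = -4*((5 - 1*5) + Y) = -4*((5 - 5) + Y) = -4*(0 + Y) = -4*Y)
z(1)*(-35 + 120) = (-4*1)*(-35 + 120) = -4*85 = -340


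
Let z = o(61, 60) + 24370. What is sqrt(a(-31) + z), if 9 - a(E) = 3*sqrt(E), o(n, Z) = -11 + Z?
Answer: sqrt(24428 - 3*I*sqrt(31)) ≈ 156.29 - 0.0534*I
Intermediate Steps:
a(E) = 9 - 3*sqrt(E)
z = 24419 (z = (-11 + 60) + 24370 = 49 + 24370 = 24419)
sqrt(a(-31) + z) = sqrt((9 - 3*I*sqrt(31)) + 24419) = sqrt(24428 - 3*I*sqrt(31))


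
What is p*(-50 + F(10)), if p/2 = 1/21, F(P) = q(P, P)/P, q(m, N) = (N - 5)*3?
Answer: -97/21 ≈ -4.6190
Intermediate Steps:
q(m, N) = -15 + 3*N (q(m, N) = (-5 + N)*3 = -15 + 3*N)
F(P) = (-15 + 3*P)/P
p = 2/21 ≈ 0.095238
p*(-50 + F(10)) = 2*(-50 + (3 - 15/10))/21 = 2*(-50 + (3 - 15*⅒))/21 = 2*(-50 + (3 - 3/2))/21 = 2*(-50 + 3/2)/21 = (2/21)*(-97/2) = -97/21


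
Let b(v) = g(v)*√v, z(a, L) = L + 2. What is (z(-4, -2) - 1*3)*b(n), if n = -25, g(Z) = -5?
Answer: 75*I ≈ 75.0*I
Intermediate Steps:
z(a, L) = 2 + L
b(v) = -5*√v
(z(-4, -2) - 1*3)*b(n) = ((2 - 2) - 1*3)*(-25*I) = (0 - 3)*(-25*I) = -(-75)*I = 75*I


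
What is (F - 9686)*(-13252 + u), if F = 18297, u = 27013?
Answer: 118495971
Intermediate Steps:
(F - 9686)*(-13252 + u) = (18297 - 9686)*(-13252 + 27013) = 8611*13761 = 118495971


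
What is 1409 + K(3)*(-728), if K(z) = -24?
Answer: 18881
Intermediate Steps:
1409 + K(3)*(-728) = 1409 - 24*(-728) = 1409 + 17472 = 18881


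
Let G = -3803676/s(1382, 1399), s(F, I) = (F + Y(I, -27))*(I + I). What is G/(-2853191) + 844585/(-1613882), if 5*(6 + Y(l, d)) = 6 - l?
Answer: -6166024827619224825/11782407616491439202 ≈ -0.52332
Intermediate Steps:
Y(l, d) = -24/5 - l/5 (Y(l, d) = -6 + (6 - l)/5 = -6 + (6/5 - l/5) = -24/5 - l/5)
s(F, I) = 2*I*(-24/5 + F - I/5) (s(F, I) = (F + (-24/5 - I/5))*(I + I) = (-24/5 + F - I/5)*(2*I) = 2*I*(-24/5 + F - I/5))
G = -3169730/2558771 (G = -3803676*5/(2798*(-24 - 1*1399 + 5*1382)) = -3803676*5/(2798*(-24 - 1399 + 6910)) = -3803676/((⅖)*1399*5487) = -3803676/15352626/5 = -3803676*5/15352626 = -3169730/2558771 ≈ -1.2388)
G/(-2853191) + 844585/(-1613882) = -3169730/2558771/(-2853191) + 844585/(-1613882) = -3169730/2558771*(-1/2853191) + 844585*(-1/1613882) = 3169730/7300662388261 - 844585/1613882 = -6166024827619224825/11782407616491439202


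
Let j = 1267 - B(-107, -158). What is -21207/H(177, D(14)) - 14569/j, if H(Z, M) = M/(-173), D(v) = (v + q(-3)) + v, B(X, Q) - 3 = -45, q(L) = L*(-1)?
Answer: 282471880/2387 ≈ 1.1834e+5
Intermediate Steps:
q(L) = -L
B(X, Q) = -42 (B(X, Q) = 3 - 45 = -42)
D(v) = 3 + 2*v (D(v) = (v - 1*(-3)) + v = (v + 3) + v = (3 + v) + v = 3 + 2*v)
j = 1309 (j = 1267 - 1*(-42) = 1267 + 42 = 1309)
H(Z, M) = -M/173 (H(Z, M) = M*(-1/173) = -M/173)
-21207/H(177, D(14)) - 14569/j = -21207*(-173/(3 + 2*14)) - 14569/1309 = -21207*(-173/(3 + 28)) - 14569*1/1309 = -21207/((-1/173*31)) - 857/77 = -21207/(-31/173) - 857/77 = -21207*(-173/31) - 857/77 = 3668811/31 - 857/77 = 282471880/2387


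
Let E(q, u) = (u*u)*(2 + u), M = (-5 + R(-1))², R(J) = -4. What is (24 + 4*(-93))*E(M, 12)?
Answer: -701568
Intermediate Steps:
M = 81 (M = (-5 - 4)² = (-9)² = 81)
E(q, u) = u²*(2 + u)
(24 + 4*(-93))*E(M, 12) = (24 + 4*(-93))*(12²*(2 + 12)) = (24 - 372)*(144*14) = -348*2016 = -701568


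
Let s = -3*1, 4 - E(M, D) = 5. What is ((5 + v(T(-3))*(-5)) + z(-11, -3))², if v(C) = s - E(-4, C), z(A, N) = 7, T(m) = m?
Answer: 484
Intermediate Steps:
E(M, D) = -1 (E(M, D) = 4 - 1*5 = 4 - 5 = -1)
s = -3
v(C) = -2 (v(C) = -3 - 1*(-1) = -3 + 1 = -2)
((5 + v(T(-3))*(-5)) + z(-11, -3))² = ((5 - 2*(-5)) + 7)² = ((5 + 10) + 7)² = (15 + 7)² = 22² = 484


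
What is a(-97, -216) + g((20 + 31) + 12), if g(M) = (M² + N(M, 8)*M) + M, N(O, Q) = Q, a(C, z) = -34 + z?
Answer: 4286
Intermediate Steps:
g(M) = M² + 9*M (g(M) = (M² + 8*M) + M = M² + 9*M)
a(-97, -216) + g((20 + 31) + 12) = (-34 - 216) + ((20 + 31) + 12)*(9 + ((20 + 31) + 12)) = -250 + (51 + 12)*(9 + (51 + 12)) = -250 + 63*(9 + 63) = -250 + 63*72 = -250 + 4536 = 4286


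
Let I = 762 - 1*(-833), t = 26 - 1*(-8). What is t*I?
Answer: 54230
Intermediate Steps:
t = 34 (t = 26 + 8 = 34)
I = 1595 (I = 762 + 833 = 1595)
t*I = 34*1595 = 54230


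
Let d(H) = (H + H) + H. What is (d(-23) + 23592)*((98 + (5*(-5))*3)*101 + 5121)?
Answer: 175105212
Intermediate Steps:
d(H) = 3*H (d(H) = 2*H + H = 3*H)
(d(-23) + 23592)*((98 + (5*(-5))*3)*101 + 5121) = (3*(-23) + 23592)*((98 + (5*(-5))*3)*101 + 5121) = (-69 + 23592)*((98 - 25*3)*101 + 5121) = 23523*((98 - 75)*101 + 5121) = 23523*(23*101 + 5121) = 23523*(2323 + 5121) = 23523*7444 = 175105212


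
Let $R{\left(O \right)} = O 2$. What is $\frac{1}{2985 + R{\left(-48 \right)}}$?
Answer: $\frac{1}{2889} \approx 0.00034614$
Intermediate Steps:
$R{\left(O \right)} = 2 O$
$\frac{1}{2985 + R{\left(-48 \right)}} = \frac{1}{2985 + 2 \left(-48\right)} = \frac{1}{2985 - 96} = \frac{1}{2889}$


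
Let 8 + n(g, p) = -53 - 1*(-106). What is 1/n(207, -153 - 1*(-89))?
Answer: 1/45 ≈ 0.022222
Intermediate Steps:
n(g, p) = 45 (n(g, p) = -8 + (-53 - 1*(-106)) = -8 + (-53 + 106) = -8 + 53 = 45)
1/n(207, -153 - 1*(-89)) = 1/45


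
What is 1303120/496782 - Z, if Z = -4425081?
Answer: 84550072787/19107 ≈ 4.4251e+6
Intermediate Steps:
1303120/496782 - Z = 1303120/496782 - 1*(-4425081) = 1303120*(1/496782) + 4425081 = 50120/19107 + 4425081 = 84550072787/19107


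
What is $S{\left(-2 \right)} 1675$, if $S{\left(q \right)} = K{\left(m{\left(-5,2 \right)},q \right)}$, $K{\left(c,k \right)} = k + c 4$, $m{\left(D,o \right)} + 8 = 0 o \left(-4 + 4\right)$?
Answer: $-56950$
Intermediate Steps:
$m{\left(D,o \right)} = -8$ ($m{\left(D,o \right)} = -8 + 0 o \left(-4 + 4\right) = -8 + 0 \cdot 0 = -8 + 0 = -8$)
$K{\left(c,k \right)} = k + 4 c$
$S{\left(q \right)} = -32 + q$ ($S{\left(q \right)} = q + 4 \left(-8\right) = q - 32 = -32 + q$)
$S{\left(-2 \right)} 1675 = \left(-32 - 2\right) 1675 = \left(-34\right) 1675 = -56950$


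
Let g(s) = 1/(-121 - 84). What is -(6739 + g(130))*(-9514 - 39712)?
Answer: 68005423644/205 ≈ 3.3173e+8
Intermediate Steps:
g(s) = -1/205 (g(s) = 1/(-205) = -1/205)
-(6739 + g(130))*(-9514 - 39712) = -(6739 - 1/205)*(-9514 - 39712) = -1381494*(-49226)/205 = -1*(-68005423644/205) = 68005423644/205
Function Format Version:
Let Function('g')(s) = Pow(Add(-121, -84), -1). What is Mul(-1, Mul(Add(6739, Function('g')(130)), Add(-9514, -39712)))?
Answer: Rational(68005423644, 205) ≈ 3.3173e+8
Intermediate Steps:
Function('g')(s) = Rational(-1, 205) (Function('g')(s) = Pow(-205, -1) = Rational(-1, 205))
Mul(-1, Mul(Add(6739, Function('g')(130)), Add(-9514, -39712))) = Mul(-1, Mul(Add(6739, Rational(-1, 205)), Add(-9514, -39712))) = Mul(-1, Mul(Rational(1381494, 205), -49226)) = Mul(-1, Rational(-68005423644, 205)) = Rational(68005423644, 205)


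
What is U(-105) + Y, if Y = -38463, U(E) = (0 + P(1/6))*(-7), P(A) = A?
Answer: -230785/6 ≈ -38464.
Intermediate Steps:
U(E) = -7/6 (U(E) = (0 + 1/6)*(-7) = (0 + ⅙)*(-7) = (⅙)*(-7) = -7/6)
U(-105) + Y = -7/6 - 38463 = -230785/6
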